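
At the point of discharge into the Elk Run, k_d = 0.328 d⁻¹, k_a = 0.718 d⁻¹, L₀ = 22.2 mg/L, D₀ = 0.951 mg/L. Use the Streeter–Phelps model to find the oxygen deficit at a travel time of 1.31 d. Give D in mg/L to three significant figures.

k_d L₀/(k_a−k_d) = 0.328×22.2/(0.718−0.328) = 7.282/0.3900 = 18.67 mg/L.
e^(−k_d t) = e^(−0.328×1.310) = 0.6507; e^(−k_a t) = e^(−0.718×1.310) = 0.3904.
D = 18.67 × (0.6507 − 0.3904) + 0.951 × 0.3904 = 4.860 + 0.3713 = 5.232 mg/L.

D ≈ 5.23 mg/L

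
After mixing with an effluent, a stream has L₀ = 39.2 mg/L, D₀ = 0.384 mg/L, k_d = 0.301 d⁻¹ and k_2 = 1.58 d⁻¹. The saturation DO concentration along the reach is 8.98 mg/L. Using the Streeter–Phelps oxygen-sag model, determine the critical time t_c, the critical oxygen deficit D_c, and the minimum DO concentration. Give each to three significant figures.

t_c = [1/(k_2−k_d)] ln[(k_2/k_d)(1 − D₀(k_2−k_d)/(k_d L₀))]
= [1/(1.58−0.301)] ln[(1.58/0.301)(1 − 0.384×1.279/(0.301×39.2))]
= (1/1.279) ln[5.249 × 0.9584] = 0.7819 × ln(5.031) = 0.7819 × 1.616 = 1.263 d.
D_c = (k_d/k_2) L₀ e^(−k_d t_c) = (0.301/1.58) × 39.2 × e^(−0.301×1.263) = 0.1905 × 39.2 × 0.6837 = 5.106 mg/L.
Minimum DO = C_s − D_c = 8.98 − 5.106 = 3.874 mg/L.

t_c ≈ 1.26 d; D_c ≈ 5.11 mg/L; min DO ≈ 3.87 mg/L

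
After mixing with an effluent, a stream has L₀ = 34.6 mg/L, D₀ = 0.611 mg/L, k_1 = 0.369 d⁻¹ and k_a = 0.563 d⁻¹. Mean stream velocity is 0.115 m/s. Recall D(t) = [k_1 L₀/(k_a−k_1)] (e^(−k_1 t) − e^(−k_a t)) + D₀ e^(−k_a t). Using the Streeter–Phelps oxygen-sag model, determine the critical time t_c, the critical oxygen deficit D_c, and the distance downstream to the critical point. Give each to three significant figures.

t_c = [1/(k_a−k_1)] ln[(k_a/k_1)(1 − D₀(k_a−k_1)/(k_1 L₀))]
= [1/(0.563−0.369)] ln[(0.563/0.369)(1 − 0.611×0.1940/(0.369×34.6))]
= (1/0.1940) ln[1.526 × 0.9907] = 5.155 × ln(1.512) = 5.155 × 0.4132 = 2.130 d.
L(t_c) = L₀ e^(−k_1 t_c) = 34.6 × 0.4557 = 15.77 mg/L, and at the critical point k_a D_c = k_1 L, so D_c = (0.369/0.563) × 15.77 = 10.33 mg/L.
x_c = v t_c = 0.115 m/s × 2.130 d × 86400 s/d = 21160 m ≈ 21.2 km.

t_c ≈ 2.13 d; D_c ≈ 10.3 mg/L; x_c ≈ 21.2 km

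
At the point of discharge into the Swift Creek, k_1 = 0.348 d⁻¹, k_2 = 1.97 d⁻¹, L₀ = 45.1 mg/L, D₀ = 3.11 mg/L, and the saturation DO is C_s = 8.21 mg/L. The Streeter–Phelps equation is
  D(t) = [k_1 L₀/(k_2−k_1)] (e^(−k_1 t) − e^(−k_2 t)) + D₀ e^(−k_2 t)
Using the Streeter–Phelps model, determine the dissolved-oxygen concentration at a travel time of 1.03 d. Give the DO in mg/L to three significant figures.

DO ≈ 2.31 mg/L

k_1 L₀/(k_2−k_1) = 0.348×45.1/(1.97−0.348) = 15.69/1.622 = 9.676 mg/L.
e^(−k_1 t) = e^(−0.348×1.030) = 0.6988; e^(−k_2 t) = e^(−1.97×1.030) = 0.1315.
D = 9.676 × (0.6988 − 0.1315) + 3.11 × 0.1315 = 5.489 + 0.4088 = 5.898 mg/L.
DO = C_s − D = 8.21 − 5.898 = 2.312 mg/L.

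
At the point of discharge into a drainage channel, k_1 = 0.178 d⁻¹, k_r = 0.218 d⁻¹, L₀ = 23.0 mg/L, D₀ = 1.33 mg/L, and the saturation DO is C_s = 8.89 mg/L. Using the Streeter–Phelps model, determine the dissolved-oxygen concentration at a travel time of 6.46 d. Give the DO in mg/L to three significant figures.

DO ≈ 1.18 mg/L

k_1 L₀/(k_r−k_1) = 0.178×23.0/(0.218−0.178) = 4.094/0.04000 = 102.3 mg/L.
e^(−k_1 t) = e^(−0.178×6.460) = 0.3167; e^(−k_r t) = e^(−0.218×6.460) = 0.2446.
D = 102.3 × (0.3167 − 0.2446) + 1.33 × 0.2446 = 7.381 + 0.3253 = 7.706 mg/L.
DO = C_s − D = 8.89 − 7.706 = 1.184 mg/L.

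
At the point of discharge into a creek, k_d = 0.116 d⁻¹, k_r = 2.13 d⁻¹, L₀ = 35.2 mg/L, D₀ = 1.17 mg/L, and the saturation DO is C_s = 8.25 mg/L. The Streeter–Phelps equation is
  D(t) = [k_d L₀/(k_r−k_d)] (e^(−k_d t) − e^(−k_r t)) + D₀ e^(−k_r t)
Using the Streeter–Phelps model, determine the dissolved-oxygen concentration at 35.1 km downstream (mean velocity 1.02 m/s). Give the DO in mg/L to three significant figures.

DO ≈ 6.68 mg/L

Travel time t = x/v = 35.1 km / (1.02 m/s) = 35100 m / 1.02 m/s = 34410 s = 0.3983 d.
k_d L₀/(k_r−k_d) = 0.116×35.2/(2.13−0.116) = 4.083/2.014 = 2.027 mg/L.
e^(−k_d t) = e^(−0.116×0.3983) = 0.9549; e^(−k_r t) = e^(−2.13×0.3983) = 0.4281.
D = 2.027 × (0.9549 − 0.4281) + 1.17 × 0.4281 = 1.068 + 0.5009 = 1.569 mg/L.
DO = C_s − D = 8.25 − 1.569 = 6.681 mg/L.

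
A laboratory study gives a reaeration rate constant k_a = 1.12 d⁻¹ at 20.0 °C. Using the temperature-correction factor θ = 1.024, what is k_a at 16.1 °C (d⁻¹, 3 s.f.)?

k_a(T₂) = k_a(T₁) · θ^(T₂−T₁) = 1.12 × 1.024^(16.1−20.0)
= 1.12 × 1.024^-3.90 = 1.12 × 0.9117 = 1.021 d⁻¹.

k_a ≈ 1.02 d⁻¹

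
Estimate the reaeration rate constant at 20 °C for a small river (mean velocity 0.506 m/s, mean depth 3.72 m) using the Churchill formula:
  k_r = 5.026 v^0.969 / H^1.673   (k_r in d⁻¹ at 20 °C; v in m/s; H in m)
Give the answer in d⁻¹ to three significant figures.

k_r = 5.026 × 0.506^0.969 / 3.72^1.673 = 5.026 × 0.5168 / 9.006 = 0.2884 d⁻¹.

k_r ≈ 0.288 d⁻¹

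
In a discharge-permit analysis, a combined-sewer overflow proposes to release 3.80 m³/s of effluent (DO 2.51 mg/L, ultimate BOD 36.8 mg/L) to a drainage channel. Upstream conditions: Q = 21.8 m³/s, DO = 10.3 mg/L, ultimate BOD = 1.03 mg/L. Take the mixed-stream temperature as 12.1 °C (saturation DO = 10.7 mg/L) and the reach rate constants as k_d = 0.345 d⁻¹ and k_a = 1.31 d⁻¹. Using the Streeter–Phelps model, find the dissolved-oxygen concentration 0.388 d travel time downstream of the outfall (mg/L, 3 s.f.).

Mixed DO = (21.8×10.3 + 3.80×2.51)/(21.8+3.80) = 234.1/25.60 = 9.144 mg/L.
Mixed L₀ = (21.8×1.03 + 3.80×36.8)/(25.60) = 162.3/25.60 = 6.340 mg/L.
Initial deficit D₀ = C_s − DO₀ = 10.7 − 9.144 = 1.556 mg/L.
D(0.388) = [0.345×6.340/(1.31−0.345)](e^(−0.345×0.388) − e^(−1.31×0.388)) + 1.556 e^(−1.31×0.388)
= 2.266 × (0.8747 − 0.6015) + 1.556 × 0.6015 = 1.555 mg/L.
DO = 10.7 − 1.555 = 9.145 mg/L.

DO ≈ 9.14 mg/L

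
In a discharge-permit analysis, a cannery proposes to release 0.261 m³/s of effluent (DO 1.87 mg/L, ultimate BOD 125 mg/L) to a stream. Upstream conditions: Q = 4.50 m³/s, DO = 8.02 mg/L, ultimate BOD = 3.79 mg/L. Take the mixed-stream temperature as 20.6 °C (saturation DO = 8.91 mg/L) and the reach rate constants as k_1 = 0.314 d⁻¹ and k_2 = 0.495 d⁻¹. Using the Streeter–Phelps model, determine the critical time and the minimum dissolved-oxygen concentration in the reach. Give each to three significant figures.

t_c ≈ 2.13 d; minimum DO ≈ 5.52 mg/L

Mixed DO = (4.50×8.02 + 0.261×1.87)/(4.50+0.261) = 36.58/4.761 = 7.683 mg/L.
Mixed L₀ = (4.50×3.79 + 0.261×125)/(4.761) = 49.68/4.761 = 10.43 mg/L.
Initial deficit D₀ = C_s − DO₀ = 8.91 − 7.683 = 1.227 mg/L.
t_c = (1/0.1810) ln[(0.495/0.314)(1 − 1.227×0.1810/(0.314×10.43))] = 5.525 × ln(1.470) = 2.127 d.
D_c = (0.314/0.495) × 10.43 × e^(−0.314×2.127) = 0.6343 × 10.43 × 0.5128 = 3.394 mg/L.
Minimum DO = 8.91 − 3.394 = 5.516 mg/L.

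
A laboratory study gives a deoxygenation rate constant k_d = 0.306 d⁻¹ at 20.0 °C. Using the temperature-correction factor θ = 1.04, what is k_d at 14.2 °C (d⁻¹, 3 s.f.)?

k_d ≈ 0.244 d⁻¹

k_d(T₂) = k_d(T₁) · θ^(T₂−T₁) = 0.306 × 1.04^(14.2−20.0)
= 0.306 × 1.04^-5.80 = 0.306 × 0.7965 = 0.2437 d⁻¹.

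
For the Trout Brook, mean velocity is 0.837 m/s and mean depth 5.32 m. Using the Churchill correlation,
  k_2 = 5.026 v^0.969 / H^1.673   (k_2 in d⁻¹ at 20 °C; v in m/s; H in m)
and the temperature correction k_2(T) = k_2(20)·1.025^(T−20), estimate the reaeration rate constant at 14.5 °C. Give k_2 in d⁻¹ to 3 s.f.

k_2 ≈ 0.225 d⁻¹

k_2(20) = 5.026 × 0.837^0.969 / 5.32^1.673 = 5.026 × 0.8416 / 16.39 = 0.2582 d⁻¹.
k_2(14.5) = 0.2582 × 1.025^(14.5−20) = 0.2582 × 0.8730 = 0.2254 d⁻¹.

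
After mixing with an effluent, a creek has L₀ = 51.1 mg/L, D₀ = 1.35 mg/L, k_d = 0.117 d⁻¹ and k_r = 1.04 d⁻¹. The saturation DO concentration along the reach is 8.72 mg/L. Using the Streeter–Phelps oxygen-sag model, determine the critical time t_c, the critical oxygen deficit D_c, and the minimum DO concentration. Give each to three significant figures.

t_c ≈ 2.11 d; D_c ≈ 4.49 mg/L; min DO ≈ 4.23 mg/L

t_c = [1/(k_r−k_d)] ln[(k_r/k_d)(1 − D₀(k_r−k_d)/(k_d L₀))]
= [1/(1.04−0.117)] ln[(1.04/0.117)(1 − 1.35×0.9230/(0.117×51.1))]
= (1/0.9230) ln[8.889 × 0.7916] = 1.083 × ln(7.036) = 1.083 × 1.951 = 2.114 d.
L(t_c) = L₀ e^(−k_d t_c) = 51.1 × 0.7809 = 39.90 mg/L, and at the critical point k_r D_c = k_d L, so D_c = (0.117/1.04) × 39.90 = 4.489 mg/L.
Minimum DO = C_s − D_c = 8.72 − 4.489 = 4.231 mg/L.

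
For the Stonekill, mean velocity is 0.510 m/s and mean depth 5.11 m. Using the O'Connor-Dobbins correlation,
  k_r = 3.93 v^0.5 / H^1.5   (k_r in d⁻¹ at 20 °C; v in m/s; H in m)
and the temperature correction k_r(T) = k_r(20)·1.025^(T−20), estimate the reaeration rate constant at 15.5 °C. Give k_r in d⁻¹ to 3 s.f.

k_r(20) = 3.93 × 0.510^0.5 / 5.11^1.5 = 3.93 × 0.7141 / 11.55 = 0.2430 d⁻¹.
k_r(15.5) = 0.2430 × 1.025^(15.5−20) = 0.2430 × 0.8948 = 0.2174 d⁻¹.

k_r ≈ 0.217 d⁻¹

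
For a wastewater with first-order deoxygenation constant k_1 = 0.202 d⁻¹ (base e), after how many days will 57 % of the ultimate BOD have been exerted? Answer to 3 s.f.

t ≈ 4.18 d

y/L₀ = 1 − e^(−k_1 t) = 0.57 ⇒ e^(−k_1 t) = 0.430
t = −ln(0.430) / 0.202 = 0.8440 / 0.202 = 4.178 d.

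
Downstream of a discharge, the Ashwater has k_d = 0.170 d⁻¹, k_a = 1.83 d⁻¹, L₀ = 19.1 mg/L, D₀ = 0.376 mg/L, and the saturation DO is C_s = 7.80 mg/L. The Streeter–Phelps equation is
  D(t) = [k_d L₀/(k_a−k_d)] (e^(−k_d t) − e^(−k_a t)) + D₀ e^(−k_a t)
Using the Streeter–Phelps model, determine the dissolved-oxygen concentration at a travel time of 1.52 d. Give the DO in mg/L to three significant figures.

k_d L₀/(k_a−k_d) = 0.170×19.1/(1.83−0.170) = 3.247/1.660 = 1.956 mg/L.
e^(−k_d t) = e^(−0.170×1.520) = 0.7723; e^(−k_a t) = e^(−1.83×1.520) = 0.06194.
D = 1.956 × (0.7723 − 0.06194) + 0.376 × 0.06194 = 1.389 + 0.02329 = 1.413 mg/L.
DO = C_s − D = 7.80 − 1.413 = 6.387 mg/L.

DO ≈ 6.39 mg/L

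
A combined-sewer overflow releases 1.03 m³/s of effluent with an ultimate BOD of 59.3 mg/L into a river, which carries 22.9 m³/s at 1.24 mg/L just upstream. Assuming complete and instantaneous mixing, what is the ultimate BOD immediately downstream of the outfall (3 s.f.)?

Flow-weighted mixing: C = (Q_r C_r + Q_w C_w)/(Q_r + Q_w)
= (22.9×1.24 + 1.03×59.3)/(22.9 + 1.03) = 89.47/23.93 = 3.739 mg/L.

3.74 mg/L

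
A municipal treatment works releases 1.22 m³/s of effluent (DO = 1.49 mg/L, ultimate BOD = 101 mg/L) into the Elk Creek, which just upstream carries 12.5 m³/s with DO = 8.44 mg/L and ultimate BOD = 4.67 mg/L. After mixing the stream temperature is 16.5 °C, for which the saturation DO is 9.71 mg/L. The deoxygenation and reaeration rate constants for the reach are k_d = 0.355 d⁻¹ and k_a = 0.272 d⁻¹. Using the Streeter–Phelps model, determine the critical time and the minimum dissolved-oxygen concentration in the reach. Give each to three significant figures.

Mixed DO = (12.5×8.44 + 1.22×1.49)/(12.5+1.22) = 107.3/13.72 = 7.822 mg/L.
Mixed L₀ = (12.5×4.67 + 1.22×101)/(13.72) = 181.6/13.72 = 13.24 mg/L.
Initial deficit D₀ = C_s − DO₀ = 9.71 − 7.822 = 1.888 mg/L.
t_c = (1/-0.08300) ln[(0.272/0.355)(1 − 1.888×-0.08300/(0.355×13.24))] = -12.05 × ln(0.7918) = 2.813 d.
D_c = (0.355/0.272) × 13.24 × e^(−0.355×2.813) = 1.305 × 13.24 × 0.3683 = 6.363 mg/L.
Minimum DO = 9.71 − 6.363 = 3.347 mg/L.

t_c ≈ 2.81 d; minimum DO ≈ 3.35 mg/L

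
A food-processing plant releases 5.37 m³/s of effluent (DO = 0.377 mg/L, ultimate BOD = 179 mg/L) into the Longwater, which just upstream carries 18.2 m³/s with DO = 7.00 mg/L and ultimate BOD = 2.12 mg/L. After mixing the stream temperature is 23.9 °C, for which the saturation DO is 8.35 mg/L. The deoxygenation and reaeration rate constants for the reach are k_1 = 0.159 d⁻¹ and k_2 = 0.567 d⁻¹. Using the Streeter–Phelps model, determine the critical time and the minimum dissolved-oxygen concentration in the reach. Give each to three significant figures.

Mixed DO = (18.2×7.00 + 5.37×0.377)/(18.2+5.37) = 129.4/23.57 = 5.491 mg/L.
Mixed L₀ = (18.2×2.12 + 5.37×179)/(23.57) = 999.8/23.57 = 42.42 mg/L.
Initial deficit D₀ = C_s − DO₀ = 8.35 − 5.491 = 2.859 mg/L.
t_c = (1/0.4080) ln[(0.567/0.159)(1 − 2.859×0.4080/(0.159×42.42))] = 2.451 × ln(2.949) = 2.651 d.
D_c = (0.159/0.567) × 42.42 × e^(−0.159×2.651) = 0.2804 × 42.42 × 0.6561 = 7.804 mg/L.
Minimum DO = 8.35 − 7.804 = 0.5459 mg/L.

t_c ≈ 2.65 d; minimum DO ≈ 0.546 mg/L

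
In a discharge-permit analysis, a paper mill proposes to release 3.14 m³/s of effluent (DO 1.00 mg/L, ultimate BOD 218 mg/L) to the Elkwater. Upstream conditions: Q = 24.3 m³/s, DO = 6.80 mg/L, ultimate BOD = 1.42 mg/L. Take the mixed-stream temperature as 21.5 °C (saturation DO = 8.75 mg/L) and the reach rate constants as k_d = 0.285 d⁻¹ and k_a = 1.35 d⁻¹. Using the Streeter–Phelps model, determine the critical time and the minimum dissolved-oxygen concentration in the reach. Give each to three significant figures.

t_c ≈ 1.02 d; minimum DO ≈ 4.62 mg/L

Mixed DO = (24.3×6.80 + 3.14×1.00)/(24.3+3.14) = 168.4/27.44 = 6.136 mg/L.
Mixed L₀ = (24.3×1.42 + 3.14×218)/(27.44) = 719.0/27.44 = 26.20 mg/L.
Initial deficit D₀ = C_s − DO₀ = 8.75 − 6.136 = 2.614 mg/L.
t_c = (1/1.065) ln[(1.35/0.285)(1 − 2.614×1.065/(0.285×26.20))] = 0.9390 × ln(2.971) = 1.023 d.
D_c = (0.285/1.35) × 26.20 × e^(−0.285×1.023) = 0.2111 × 26.20 × 0.7472 = 4.133 mg/L.
Minimum DO = 8.75 − 4.133 = 4.617 mg/L.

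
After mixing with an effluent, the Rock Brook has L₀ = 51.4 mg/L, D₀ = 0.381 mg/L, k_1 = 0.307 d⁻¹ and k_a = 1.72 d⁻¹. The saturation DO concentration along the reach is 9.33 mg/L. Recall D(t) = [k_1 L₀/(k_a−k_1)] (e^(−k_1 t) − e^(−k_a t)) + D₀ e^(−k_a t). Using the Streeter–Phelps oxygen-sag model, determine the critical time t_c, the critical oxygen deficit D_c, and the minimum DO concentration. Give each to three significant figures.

At the critical point dD/dt = 0, so k_1 L₀ e^(−k_1 t) = k_a D. Substituting D(t) from the Streeter–Phelps equation and solving for t gives
t_c = ln[(k_a/k_1)(1 − D₀(k_a−k_1)/(k_1 L₀))] / (k_a−k_1).
Here k_a−k_1 = 1.413 d⁻¹ and 1 − D₀(k_a−k_1)/(k_1 L₀) = 1 − 0.381×1.413/(0.307×51.4) = 0.9659, so
t_c = ln(5.603 × 0.9659) / 1.413 = 1.689 / 1.413 = 1.195 d.
L(t_c) = L₀ e^(−k_1 t_c) = 51.4 × 0.6929 = 35.62 mg/L, and at the critical point k_a D_c = k_1 L, so D_c = (0.307/1.72) × 35.62 = 6.357 mg/L.
Minimum DO = C_s − D_c = 9.33 − 6.357 = 2.973 mg/L.

t_c ≈ 1.19 d; D_c ≈ 6.36 mg/L; min DO ≈ 2.97 mg/L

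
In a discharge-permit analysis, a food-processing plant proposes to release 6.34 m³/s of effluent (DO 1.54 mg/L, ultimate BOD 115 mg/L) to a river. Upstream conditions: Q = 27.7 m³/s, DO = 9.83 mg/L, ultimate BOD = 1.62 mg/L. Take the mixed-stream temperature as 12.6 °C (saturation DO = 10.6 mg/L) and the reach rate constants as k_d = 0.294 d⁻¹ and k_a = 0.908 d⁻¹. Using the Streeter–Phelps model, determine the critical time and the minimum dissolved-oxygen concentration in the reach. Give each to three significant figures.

Mixed DO = (27.7×9.83 + 6.34×1.54)/(27.7+6.34) = 282.1/34.04 = 8.286 mg/L.
Mixed L₀ = (27.7×1.62 + 6.34×115)/(34.04) = 774.0/34.04 = 22.74 mg/L.
Initial deficit D₀ = C_s − DO₀ = 10.6 − 8.286 = 2.314 mg/L.
t_c = (1/0.6140) ln[(0.908/0.294)(1 − 2.314×0.6140/(0.294×22.74))] = 1.629 × ln(2.432) = 1.447 d.
D_c = (0.294/0.908) × 22.74 × e^(−0.294×1.447) = 0.3238 × 22.74 × 0.6534 = 4.810 mg/L.
Minimum DO = 10.6 − 4.810 = 5.790 mg/L.

t_c ≈ 1.45 d; minimum DO ≈ 5.79 mg/L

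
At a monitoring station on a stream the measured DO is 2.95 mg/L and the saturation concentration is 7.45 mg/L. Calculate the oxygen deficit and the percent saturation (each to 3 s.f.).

D ≈ 4.50 mg/L; 39.6 % saturation

D = C_s − C = 7.45 − 2.95 = 4.50 mg/L.
% saturation = 2.95/7.45 × 100 = 39.6 %.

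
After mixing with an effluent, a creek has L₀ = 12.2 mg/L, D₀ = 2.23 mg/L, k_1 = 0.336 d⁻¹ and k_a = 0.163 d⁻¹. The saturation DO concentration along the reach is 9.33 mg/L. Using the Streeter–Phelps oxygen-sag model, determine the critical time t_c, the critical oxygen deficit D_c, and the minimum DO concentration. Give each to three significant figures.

With k_a/k_1 = 0.4851 and 1 − D₀(k_a−k_1)/(k_1 L₀) = 1.094,
t_c = ln(0.4851 × 1.094) / (0.163 − 0.336) = ln(0.5308) / -0.1730 = -0.6334/-0.1730 = 3.661 d.
L(t_c) = L₀ e^(−k_1 t_c) = 12.2 × 0.2922 = 3.565 mg/L, and at the critical point k_a D_c = k_1 L, so D_c = (0.336/0.163) × 3.565 = 7.349 mg/L.
Minimum DO = C_s − D_c = 9.33 − 7.349 = 1.981 mg/L.

t_c ≈ 3.66 d; D_c ≈ 7.35 mg/L; min DO ≈ 1.98 mg/L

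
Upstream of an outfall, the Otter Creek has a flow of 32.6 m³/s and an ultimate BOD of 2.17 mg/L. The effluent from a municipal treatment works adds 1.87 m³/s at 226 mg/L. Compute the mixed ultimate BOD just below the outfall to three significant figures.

Flow-weighted mixing: C = (Q_r C_r + Q_w C_w)/(Q_r + Q_w)
= (32.6×2.17 + 1.87×226)/(32.6 + 1.87) = 493.4/34.47 = 14.31 mg/L.

14.3 mg/L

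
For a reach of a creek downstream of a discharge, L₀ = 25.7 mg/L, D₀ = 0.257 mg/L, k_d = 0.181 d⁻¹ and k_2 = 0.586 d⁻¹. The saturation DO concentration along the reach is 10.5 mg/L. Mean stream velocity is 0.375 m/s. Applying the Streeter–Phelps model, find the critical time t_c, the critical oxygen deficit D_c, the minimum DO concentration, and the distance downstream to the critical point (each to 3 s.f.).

t_c ≈ 2.84 d; D_c ≈ 4.74 mg/L; min DO ≈ 5.76 mg/L; x_c ≈ 92.2 km

With k_2/k_d = 3.238 and 1 − D₀(k_2−k_d)/(k_d L₀) = 0.9776,
t_c = ln(3.238 × 0.9776) / (0.586 − 0.181) = ln(3.165) / 0.4050 = 1.152/0.4050 = 2.845 d.
D_c = (k_d/k_2) L₀ e^(−k_d t_c) = (0.181/0.586) × 25.7 × e^(−0.181×2.845) = 0.3089 × 25.7 × 0.5975 = 4.743 mg/L.
Minimum DO = C_s − D_c = 10.5 − 4.743 = 5.757 mg/L.
x_c = v t_c = 0.375 m/s × 2.845 d × 86400 s/d = 92180 m ≈ 92.2 km.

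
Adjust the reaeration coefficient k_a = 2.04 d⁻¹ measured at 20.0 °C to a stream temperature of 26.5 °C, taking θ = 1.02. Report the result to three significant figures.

k_a(T₂) = k_a(T₁) · θ^(T₂−T₁) = 2.04 × 1.02^(26.5−20.0)
= 2.04 × 1.02^6.50 = 2.04 × 1.137 = 2.320 d⁻¹.

k_a ≈ 2.32 d⁻¹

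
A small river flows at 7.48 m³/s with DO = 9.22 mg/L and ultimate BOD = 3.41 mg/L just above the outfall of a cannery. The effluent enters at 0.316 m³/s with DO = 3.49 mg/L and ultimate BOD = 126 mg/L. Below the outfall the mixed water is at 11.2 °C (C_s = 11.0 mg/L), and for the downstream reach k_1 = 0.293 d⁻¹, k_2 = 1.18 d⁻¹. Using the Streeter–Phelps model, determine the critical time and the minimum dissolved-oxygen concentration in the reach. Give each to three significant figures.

Mixed DO = (7.48×9.22 + 0.316×3.49)/(7.48+0.316) = 70.07/7.796 = 8.988 mg/L.
Mixed L₀ = (7.48×3.41 + 0.316×126)/(7.796) = 65.32/7.796 = 8.379 mg/L.
Initial deficit D₀ = C_s − DO₀ = 11.0 − 8.988 = 2.012 mg/L.
t_c = (1/0.8870) ln[(1.18/0.293)(1 − 2.012×0.8870/(0.293×8.379))] = 1.127 × ln(1.099) = 0.1068 d.
D_c = (0.293/1.18) × 8.379 × e^(−0.293×0.1068) = 0.2483 × 8.379 × 0.9692 = 2.016 mg/L.
Minimum DO = 11.0 − 2.016 = 8.984 mg/L.

t_c ≈ 0.107 d; minimum DO ≈ 8.98 mg/L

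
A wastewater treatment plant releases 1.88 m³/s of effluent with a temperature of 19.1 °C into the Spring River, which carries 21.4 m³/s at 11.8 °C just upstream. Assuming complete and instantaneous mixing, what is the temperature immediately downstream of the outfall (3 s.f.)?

Flow-weighted mixing: C = (Q_r C_r + Q_w C_w)/(Q_r + Q_w)
= (21.4×11.8 + 1.88×19.1)/(21.4 + 1.88) = 288.4/23.28 = 12.39 °C.

12.4 °C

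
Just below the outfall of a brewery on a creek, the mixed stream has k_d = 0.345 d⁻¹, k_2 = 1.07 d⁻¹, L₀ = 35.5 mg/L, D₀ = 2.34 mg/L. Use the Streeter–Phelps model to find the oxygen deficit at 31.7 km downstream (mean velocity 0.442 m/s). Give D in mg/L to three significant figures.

Travel time t = x/v = 31.7 km / (0.442 m/s) = 31700 m / 0.442 m/s = 71720 s = 0.8301 d.
k_d L₀/(k_2−k_d) = 0.345×35.5/(1.07−0.345) = 12.25/0.7250 = 16.89 mg/L.
e^(−k_d t) = e^(−0.345×0.8301) = 0.7510; e^(−k_2 t) = e^(−1.07×0.8301) = 0.4114.
D = 16.89 × (0.7510 − 0.4114) + 2.34 × 0.4114 = 5.737 + 0.9627 = 6.699 mg/L.

D ≈ 6.70 mg/L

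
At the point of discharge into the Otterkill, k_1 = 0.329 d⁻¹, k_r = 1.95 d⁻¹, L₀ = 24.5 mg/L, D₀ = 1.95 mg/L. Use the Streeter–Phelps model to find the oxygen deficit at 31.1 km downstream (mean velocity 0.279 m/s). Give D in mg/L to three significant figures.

D ≈ 3.01 mg/L

Travel time t = x/v = 31.1 km / (0.279 m/s) = 31100 m / 0.279 m/s = 111500 s = 1.290 d.
k_1 L₀/(k_r−k_1) = 0.329×24.5/(1.95−0.329) = 8.061/1.621 = 4.973 mg/L.
e^(−k_1 t) = e^(−0.329×1.290) = 0.6541; e^(−k_r t) = e^(−1.95×1.290) = 0.08080.
D = 4.973 × (0.6541 − 0.08080) + 1.95 × 0.08080 = 2.851 + 0.1576 = 3.008 mg/L.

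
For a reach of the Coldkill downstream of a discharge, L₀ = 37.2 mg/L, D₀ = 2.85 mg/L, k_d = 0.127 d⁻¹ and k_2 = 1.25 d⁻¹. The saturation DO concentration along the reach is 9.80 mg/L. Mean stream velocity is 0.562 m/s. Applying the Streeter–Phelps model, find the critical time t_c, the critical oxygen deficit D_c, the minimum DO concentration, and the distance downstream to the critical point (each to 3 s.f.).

At the critical point dD/dt = 0, so k_d L₀ e^(−k_d t) = k_2 D. Substituting D(t) from the Streeter–Phelps equation and solving for t gives
t_c = ln[(k_2/k_d)(1 − D₀(k_2−k_d)/(k_d L₀))] / (k_2−k_d).
Here k_2−k_d = 1.123 d⁻¹ and 1 − D₀(k_2−k_d)/(k_d L₀) = 1 − 2.85×1.123/(0.127×37.2) = 0.3225, so
t_c = ln(9.843 × 0.3225) / 1.123 = 1.155 / 1.123 = 1.029 d.
L(t_c) = L₀ e^(−k_d t_c) = 37.2 × 0.8775 = 32.64 mg/L, and at the critical point k_2 D_c = k_d L, so D_c = (0.127/1.25) × 32.64 = 3.317 mg/L.
Minimum DO = C_s − D_c = 9.80 − 3.317 = 6.483 mg/L.
x_c = v t_c = 0.562 m/s × 1.029 d × 86400 s/d = 49950 m ≈ 49.9 km.

t_c ≈ 1.03 d; D_c ≈ 3.32 mg/L; min DO ≈ 6.48 mg/L; x_c ≈ 49.9 km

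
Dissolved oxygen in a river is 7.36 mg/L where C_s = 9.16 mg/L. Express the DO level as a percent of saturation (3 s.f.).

80.3 % saturation

% saturation = C/C_s × 100 = 7.36/9.16 × 100 = 80.3 %.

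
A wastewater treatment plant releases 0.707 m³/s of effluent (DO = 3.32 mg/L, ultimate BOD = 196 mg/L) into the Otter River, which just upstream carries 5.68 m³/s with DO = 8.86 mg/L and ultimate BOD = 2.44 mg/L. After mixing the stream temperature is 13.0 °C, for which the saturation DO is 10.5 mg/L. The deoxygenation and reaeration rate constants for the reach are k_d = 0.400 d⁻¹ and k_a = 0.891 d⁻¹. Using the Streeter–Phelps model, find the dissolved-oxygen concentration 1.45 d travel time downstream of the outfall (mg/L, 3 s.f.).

DO ≈ 4.34 mg/L

Mixed DO = (5.68×8.86 + 0.707×3.32)/(5.68+0.707) = 52.67/6.387 = 8.247 mg/L.
Mixed L₀ = (5.68×2.44 + 0.707×196)/(6.387) = 152.4/6.387 = 23.87 mg/L.
Initial deficit D₀ = C_s − DO₀ = 10.5 − 8.247 = 2.253 mg/L.
D(1.45) = [0.400×23.87/(0.891−0.400)](e^(−0.400×1.45) − e^(−0.891×1.45)) + 2.253 e^(−0.891×1.45)
= 19.44 × (0.5599 − 0.2747) + 2.253 × 0.2747 = 6.163 mg/L.
DO = 10.5 − 6.163 = 4.337 mg/L.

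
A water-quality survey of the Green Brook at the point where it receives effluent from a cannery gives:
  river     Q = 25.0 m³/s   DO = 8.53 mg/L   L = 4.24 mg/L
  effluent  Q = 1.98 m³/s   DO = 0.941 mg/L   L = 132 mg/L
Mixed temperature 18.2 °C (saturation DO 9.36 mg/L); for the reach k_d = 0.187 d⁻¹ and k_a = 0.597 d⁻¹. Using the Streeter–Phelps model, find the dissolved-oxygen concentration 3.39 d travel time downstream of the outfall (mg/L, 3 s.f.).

DO ≈ 6.70 mg/L

Mixed DO = (25.0×8.53 + 1.98×0.941)/(25.0+1.98) = 215.1/26.98 = 7.973 mg/L.
Mixed L₀ = (25.0×4.24 + 1.98×132)/(26.98) = 367.4/26.98 = 13.62 mg/L.
Initial deficit D₀ = C_s − DO₀ = 9.36 − 7.973 = 1.387 mg/L.
D(3.39) = [0.187×13.62/(0.597−0.187)](e^(−0.187×3.39) − e^(−0.597×3.39)) + 1.387 e^(−0.597×3.39)
= 6.210 × (0.5305 − 0.1321) + 1.387 × 0.1321 = 2.657 mg/L.
DO = 9.36 − 2.657 = 6.703 mg/L.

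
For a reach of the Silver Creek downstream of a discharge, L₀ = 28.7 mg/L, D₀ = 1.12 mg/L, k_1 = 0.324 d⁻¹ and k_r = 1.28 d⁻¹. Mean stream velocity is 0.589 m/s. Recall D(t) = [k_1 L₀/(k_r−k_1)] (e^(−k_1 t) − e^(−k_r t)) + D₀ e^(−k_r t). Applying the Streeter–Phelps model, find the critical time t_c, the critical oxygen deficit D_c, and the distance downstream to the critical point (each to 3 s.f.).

With k_r/k_1 = 3.951 and 1 − D₀(k_r−k_1)/(k_1 L₀) = 0.8849,
t_c = ln(3.951 × 0.8849) / (1.28 − 0.324) = ln(3.496) / 0.9560 = 1.252/0.9560 = 1.309 d.
L(t_c) = L₀ e^(−k_1 t_c) = 28.7 × 0.6543 = 18.78 mg/L, and at the critical point k_r D_c = k_1 L, so D_c = (0.324/1.28) × 18.78 = 4.753 mg/L.
x_c = v t_c = 0.589 m/s × 1.309 d × 86400 s/d = 66620 m ≈ 66.6 km.

t_c ≈ 1.31 d; D_c ≈ 4.75 mg/L; x_c ≈ 66.6 km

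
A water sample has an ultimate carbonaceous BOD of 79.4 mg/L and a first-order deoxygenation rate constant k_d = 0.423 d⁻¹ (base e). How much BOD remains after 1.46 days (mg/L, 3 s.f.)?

L_t = L₀ e^(−k_d t) = 79.4 × e^(−0.423×1.46) = 79.4 × 0.5392 = 42.82 mg/L.

L ≈ 42.8 mg/L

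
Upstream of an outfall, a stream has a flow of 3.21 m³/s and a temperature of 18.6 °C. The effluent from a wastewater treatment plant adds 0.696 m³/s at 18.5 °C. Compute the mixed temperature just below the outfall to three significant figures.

18.6 °C

Flow-weighted mixing: C = (Q_r C_r + Q_w C_w)/(Q_r + Q_w)
= (3.21×18.6 + 0.696×18.5)/(3.21 + 0.696) = 72.58/3.906 = 18.58 °C.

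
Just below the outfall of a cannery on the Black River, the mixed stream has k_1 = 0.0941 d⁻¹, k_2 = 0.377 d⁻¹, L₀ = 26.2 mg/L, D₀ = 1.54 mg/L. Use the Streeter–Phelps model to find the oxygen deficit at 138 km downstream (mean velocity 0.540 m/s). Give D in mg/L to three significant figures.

Travel time t = x/v = 138 km / (0.540 m/s) = 138000 m / 0.540 m/s = 255600 s = 2.958 d.
k_1 L₀/(k_2−k_1) = 0.0941×26.2/(0.377−0.0941) = 2.465/0.2829 = 8.715 mg/L.
e^(−k_1 t) = e^(−0.0941×2.958) = 0.7570; e^(−k_2 t) = e^(−0.377×2.958) = 0.3279.
D = 8.715 × (0.7570 − 0.3279) + 1.54 × 0.3279 = 3.740 + 0.5049 = 4.245 mg/L.

D ≈ 4.25 mg/L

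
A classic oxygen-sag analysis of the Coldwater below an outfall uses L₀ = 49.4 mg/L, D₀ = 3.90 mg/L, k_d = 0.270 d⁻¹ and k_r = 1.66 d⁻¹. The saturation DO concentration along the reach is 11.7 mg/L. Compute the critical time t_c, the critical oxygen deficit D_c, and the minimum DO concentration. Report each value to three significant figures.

t_c ≈ 0.931 d; D_c ≈ 6.25 mg/L; min DO ≈ 5.45 mg/L

At the critical point dD/dt = 0, so k_d L₀ e^(−k_d t) = k_r D. Substituting D(t) from the Streeter–Phelps equation and solving for t gives
t_c = ln[(k_r/k_d)(1 − D₀(k_r−k_d)/(k_d L₀))] / (k_r−k_d).
Here k_r−k_d = 1.390 d⁻¹ and 1 − D₀(k_r−k_d)/(k_d L₀) = 1 − 3.90×1.390/(0.270×49.4) = 0.5936, so
t_c = ln(6.148 × 0.5936) / 1.390 = 1.295 / 1.390 = 0.9313 d.
L(t_c) = L₀ e^(−k_d t_c) = 49.4 × 0.7777 = 38.42 mg/L, and at the critical point k_r D_c = k_d L, so D_c = (0.270/1.66) × 38.42 = 6.248 mg/L.
Minimum DO = C_s − D_c = 11.7 − 6.248 = 5.452 mg/L.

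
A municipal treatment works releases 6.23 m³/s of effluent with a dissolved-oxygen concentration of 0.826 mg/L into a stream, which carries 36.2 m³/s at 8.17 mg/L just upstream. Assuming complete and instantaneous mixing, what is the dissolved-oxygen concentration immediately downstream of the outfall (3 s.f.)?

Flow-weighted mixing: C = (Q_r C_r + Q_w C_w)/(Q_r + Q_w)
= (36.2×8.17 + 6.23×0.826)/(36.2 + 6.23) = 300.9/42.43 = 7.092 mg/L.

7.09 mg/L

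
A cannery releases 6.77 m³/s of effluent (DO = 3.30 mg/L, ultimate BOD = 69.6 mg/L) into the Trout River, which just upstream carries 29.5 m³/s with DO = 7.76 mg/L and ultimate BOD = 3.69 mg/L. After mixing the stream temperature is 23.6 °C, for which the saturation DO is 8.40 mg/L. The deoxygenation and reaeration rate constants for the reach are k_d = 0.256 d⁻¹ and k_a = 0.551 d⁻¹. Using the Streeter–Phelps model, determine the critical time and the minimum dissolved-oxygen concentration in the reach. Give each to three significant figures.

t_c ≈ 2.22 d; minimum DO ≈ 4.19 mg/L

Mixed DO = (29.5×7.76 + 6.77×3.30)/(29.5+6.77) = 251.3/36.27 = 6.928 mg/L.
Mixed L₀ = (29.5×3.69 + 6.77×69.6)/(36.27) = 580.0/36.27 = 15.99 mg/L.
Initial deficit D₀ = C_s − DO₀ = 8.40 − 6.928 = 1.472 mg/L.
t_c = (1/0.2950) ln[(0.551/0.256)(1 − 1.472×0.2950/(0.256×15.99))] = 3.390 × ln(1.924) = 2.218 d.
D_c = (0.256/0.551) × 15.99 × e^(−0.256×2.218) = 0.4646 × 15.99 × 0.5667 = 4.211 mg/L.
Minimum DO = 8.40 − 4.211 = 4.189 mg/L.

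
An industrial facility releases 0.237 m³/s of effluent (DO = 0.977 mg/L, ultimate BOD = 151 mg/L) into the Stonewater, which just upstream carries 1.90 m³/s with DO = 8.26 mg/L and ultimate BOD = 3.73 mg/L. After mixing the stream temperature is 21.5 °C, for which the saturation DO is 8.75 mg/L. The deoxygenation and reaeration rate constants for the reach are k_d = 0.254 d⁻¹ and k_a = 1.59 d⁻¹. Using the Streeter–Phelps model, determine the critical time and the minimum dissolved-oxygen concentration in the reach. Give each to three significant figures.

Mixed DO = (1.90×8.26 + 0.237×0.977)/(1.90+0.237) = 15.93/2.137 = 7.452 mg/L.
Mixed L₀ = (1.90×3.73 + 0.237×151)/(2.137) = 42.87/2.137 = 20.06 mg/L.
Initial deficit D₀ = C_s − DO₀ = 8.75 − 7.452 = 1.298 mg/L.
t_c = (1/1.336) ln[(1.59/0.254)(1 − 1.298×1.336/(0.254×20.06))] = 0.7485 × ln(4.130) = 1.062 d.
D_c = (0.254/1.59) × 20.06 × e^(−0.254×1.062) = 0.1597 × 20.06 × 0.7636 = 2.447 mg/L.
Minimum DO = 8.75 − 2.447 = 6.303 mg/L.

t_c ≈ 1.06 d; minimum DO ≈ 6.30 mg/L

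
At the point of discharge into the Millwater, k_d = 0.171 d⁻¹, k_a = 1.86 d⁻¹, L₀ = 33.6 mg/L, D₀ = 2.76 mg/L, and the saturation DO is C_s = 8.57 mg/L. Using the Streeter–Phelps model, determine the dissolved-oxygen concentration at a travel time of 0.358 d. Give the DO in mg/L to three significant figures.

k_d L₀/(k_a−k_d) = 0.171×33.6/(1.86−0.171) = 5.746/1.689 = 3.402 mg/L.
e^(−k_d t) = e^(−0.171×0.3580) = 0.9406; e^(−k_a t) = e^(−1.86×0.3580) = 0.5138.
D = 3.402 × (0.9406 − 0.5138) + 2.76 × 0.5138 = 1.452 + 1.418 = 2.870 mg/L.
DO = C_s − D = 8.57 − 2.870 = 5.700 mg/L.

DO ≈ 5.70 mg/L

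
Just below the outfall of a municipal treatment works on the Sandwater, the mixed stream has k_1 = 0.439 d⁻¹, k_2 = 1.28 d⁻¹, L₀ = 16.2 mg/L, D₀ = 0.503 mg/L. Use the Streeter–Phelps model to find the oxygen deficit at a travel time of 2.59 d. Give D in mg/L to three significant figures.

D ≈ 2.42 mg/L

k_1 L₀/(k_2−k_1) = 0.439×16.2/(1.28−0.439) = 7.112/0.8410 = 8.456 mg/L.
e^(−k_1 t) = e^(−0.439×2.590) = 0.3208; e^(−k_2 t) = e^(−1.28×2.590) = 0.03633.
D = 8.456 × (0.3208 − 0.03633) + 0.503 × 0.03633 = 2.405 + 0.01827 = 2.424 mg/L.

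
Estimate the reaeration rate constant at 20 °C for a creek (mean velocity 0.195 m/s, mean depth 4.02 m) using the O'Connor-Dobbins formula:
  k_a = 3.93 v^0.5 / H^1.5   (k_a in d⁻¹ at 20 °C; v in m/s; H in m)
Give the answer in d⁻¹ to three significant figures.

k_a ≈ 0.215 d⁻¹

k_a = 3.93 × 0.195^0.5 / 4.02^1.5 = 3.93 × 0.4416 / 8.060 = 0.2153 d⁻¹.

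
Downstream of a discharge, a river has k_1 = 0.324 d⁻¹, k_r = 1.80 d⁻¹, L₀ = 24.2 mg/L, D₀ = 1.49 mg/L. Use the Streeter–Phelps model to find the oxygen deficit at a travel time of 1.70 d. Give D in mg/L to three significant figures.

k_1 L₀/(k_r−k_1) = 0.324×24.2/(1.80−0.324) = 7.841/1.476 = 5.312 mg/L.
e^(−k_1 t) = e^(−0.324×1.700) = 0.5765; e^(−k_r t) = e^(−1.80×1.700) = 0.04689.
D = 5.312 × (0.5765 − 0.04689) + 1.49 × 0.04689 = 2.813 + 0.06986 = 2.883 mg/L.

D ≈ 2.88 mg/L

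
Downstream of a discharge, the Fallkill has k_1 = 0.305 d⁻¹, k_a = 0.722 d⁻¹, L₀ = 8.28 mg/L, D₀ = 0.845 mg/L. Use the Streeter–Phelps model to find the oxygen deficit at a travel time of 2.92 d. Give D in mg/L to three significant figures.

D ≈ 1.85 mg/L

k_1 L₀/(k_a−k_1) = 0.305×8.28/(0.722−0.305) = 2.525/0.4170 = 6.056 mg/L.
e^(−k_1 t) = e^(−0.305×2.920) = 0.4104; e^(−k_a t) = e^(−0.722×2.920) = 0.1215.
D = 6.056 × (0.4104 − 0.1215) + 0.845 × 0.1215 = 1.750 + 0.1026 = 1.853 mg/L.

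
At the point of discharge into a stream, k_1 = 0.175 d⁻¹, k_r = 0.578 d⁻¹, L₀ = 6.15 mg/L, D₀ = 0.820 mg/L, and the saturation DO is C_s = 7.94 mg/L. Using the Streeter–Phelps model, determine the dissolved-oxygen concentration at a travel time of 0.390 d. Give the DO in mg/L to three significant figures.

k_1 L₀/(k_r−k_1) = 0.175×6.15/(0.578−0.175) = 1.076/0.4030 = 2.671 mg/L.
e^(−k_1 t) = e^(−0.175×0.3900) = 0.9340; e^(−k_r t) = e^(−0.578×0.3900) = 0.7982.
D = 2.671 × (0.9340 − 0.7982) + 0.820 × 0.7982 = 0.3628 + 0.6545 = 1.017 mg/L.
DO = C_s − D = 7.94 − 1.017 = 6.923 mg/L.

DO ≈ 6.92 mg/L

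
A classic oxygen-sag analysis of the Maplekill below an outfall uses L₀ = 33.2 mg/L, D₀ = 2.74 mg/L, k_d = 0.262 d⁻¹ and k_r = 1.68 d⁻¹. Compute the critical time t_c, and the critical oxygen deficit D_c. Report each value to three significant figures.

t_c ≈ 0.893 d; D_c ≈ 4.10 mg/L

At the critical point dD/dt = 0, so k_d L₀ e^(−k_d t) = k_r D. Substituting D(t) from the Streeter–Phelps equation and solving for t gives
t_c = ln[(k_r/k_d)(1 − D₀(k_r−k_d)/(k_d L₀))] / (k_r−k_d).
Here k_r−k_d = 1.418 d⁻¹ and 1 − D₀(k_r−k_d)/(k_d L₀) = 1 − 2.74×1.418/(0.262×33.2) = 0.5533, so
t_c = ln(6.412 × 0.5533) / 1.418 = 1.266 / 1.418 = 0.8931 d.
L(t_c) = L₀ e^(−k_d t_c) = 33.2 × 0.7914 = 26.27 mg/L, and at the critical point k_r D_c = k_d L, so D_c = (0.262/1.68) × 26.27 = 4.097 mg/L.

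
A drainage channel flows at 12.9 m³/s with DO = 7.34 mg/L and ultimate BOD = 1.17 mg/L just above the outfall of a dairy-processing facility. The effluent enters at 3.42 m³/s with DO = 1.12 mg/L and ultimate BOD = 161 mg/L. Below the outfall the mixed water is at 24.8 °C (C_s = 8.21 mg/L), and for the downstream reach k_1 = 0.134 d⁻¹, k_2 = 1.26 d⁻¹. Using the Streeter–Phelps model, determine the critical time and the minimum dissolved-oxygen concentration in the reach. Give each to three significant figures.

t_c ≈ 1.33 d; minimum DO ≈ 5.12 mg/L

Mixed DO = (12.9×7.34 + 3.42×1.12)/(12.9+3.42) = 98.52/16.32 = 6.037 mg/L.
Mixed L₀ = (12.9×1.17 + 3.42×161)/(16.32) = 565.7/16.32 = 34.66 mg/L.
Initial deficit D₀ = C_s − DO₀ = 8.21 − 6.037 = 2.173 mg/L.
t_c = (1/1.126) ln[(1.26/0.134)(1 − 2.173×1.126/(0.134×34.66))] = 0.8881 × ln(4.449) = 1.326 d.
D_c = (0.134/1.26) × 34.66 × e^(−0.134×1.326) = 0.1063 × 34.66 × 0.8373 = 3.086 mg/L.
Minimum DO = 8.21 − 3.086 = 5.124 mg/L.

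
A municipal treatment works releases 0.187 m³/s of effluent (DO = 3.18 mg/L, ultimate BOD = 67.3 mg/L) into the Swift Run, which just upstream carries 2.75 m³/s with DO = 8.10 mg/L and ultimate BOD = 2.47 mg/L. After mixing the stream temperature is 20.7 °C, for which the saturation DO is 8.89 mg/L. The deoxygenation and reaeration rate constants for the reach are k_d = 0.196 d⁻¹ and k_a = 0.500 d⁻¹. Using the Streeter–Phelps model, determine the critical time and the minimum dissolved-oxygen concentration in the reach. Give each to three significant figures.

t_c ≈ 2.09 d; minimum DO ≈ 7.17 mg/L

Mixed DO = (2.75×8.10 + 0.187×3.18)/(2.75+0.187) = 22.87/2.937 = 7.787 mg/L.
Mixed L₀ = (2.75×2.47 + 0.187×67.3)/(2.937) = 19.38/2.937 = 6.598 mg/L.
Initial deficit D₀ = C_s − DO₀ = 8.89 − 7.787 = 1.103 mg/L.
t_c = (1/0.3040) ln[(0.500/0.196)(1 − 1.103×0.3040/(0.196×6.598))] = 3.289 × ln(1.889) = 2.093 d.
D_c = (0.196/0.500) × 6.598 × e^(−0.196×2.093) = 0.3920 × 6.598 × 0.6635 = 1.716 mg/L.
Minimum DO = 8.89 − 1.716 = 7.174 mg/L.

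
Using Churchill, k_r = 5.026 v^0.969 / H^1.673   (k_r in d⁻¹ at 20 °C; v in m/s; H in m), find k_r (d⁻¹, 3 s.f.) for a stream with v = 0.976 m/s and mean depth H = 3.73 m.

k_r ≈ 0.543 d⁻¹

k_r = 5.026 × 0.976^0.969 / 3.73^1.673 = 5.026 × 0.9767 / 9.046 = 0.5427 d⁻¹.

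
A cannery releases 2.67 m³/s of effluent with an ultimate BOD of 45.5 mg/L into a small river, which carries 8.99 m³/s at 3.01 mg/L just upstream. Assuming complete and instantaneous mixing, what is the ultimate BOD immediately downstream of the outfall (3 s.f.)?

Flow-weighted mixing: C = (Q_r C_r + Q_w C_w)/(Q_r + Q_w)
= (8.99×3.01 + 2.67×45.5)/(8.99 + 2.67) = 148.5/11.66 = 12.74 mg/L.

12.7 mg/L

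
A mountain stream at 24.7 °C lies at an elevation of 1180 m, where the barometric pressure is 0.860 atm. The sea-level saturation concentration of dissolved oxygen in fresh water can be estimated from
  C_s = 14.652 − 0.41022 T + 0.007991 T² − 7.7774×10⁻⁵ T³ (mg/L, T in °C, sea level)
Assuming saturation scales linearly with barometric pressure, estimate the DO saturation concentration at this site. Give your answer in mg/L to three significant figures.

C_s ≈ 7.07 mg/L

At sea level: C_s = 14.652 − 0.41022×24.7 + 0.007991×24.7² − 7.7774×10⁻⁵×24.7³ = 8.223 mg/L.
Pressure correction: C_s' = 8.223 × 0.860 = 7.072 mg/L.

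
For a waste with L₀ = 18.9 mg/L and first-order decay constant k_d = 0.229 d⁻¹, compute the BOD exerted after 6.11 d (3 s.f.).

y_t = L₀(1 − e^(−k_d t)) = 18.9 × (1 − e^(−0.229×6.11))
= 18.9 × (1 − 0.2468) = 18.9 × 0.7532 = 14.24 mg/L.

y ≈ 14.2 mg/L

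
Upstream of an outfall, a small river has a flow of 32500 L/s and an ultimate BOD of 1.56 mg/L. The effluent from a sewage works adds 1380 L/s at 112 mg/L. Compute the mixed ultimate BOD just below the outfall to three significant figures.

6.06 mg/L

Flow-weighted mixing: C = (Q_r C_r + Q_w C_w)/(Q_r + Q_w)
= (32500×1.56 + 1380×112)/(32500 + 1380) = 205300/33880 = 6.058 mg/L.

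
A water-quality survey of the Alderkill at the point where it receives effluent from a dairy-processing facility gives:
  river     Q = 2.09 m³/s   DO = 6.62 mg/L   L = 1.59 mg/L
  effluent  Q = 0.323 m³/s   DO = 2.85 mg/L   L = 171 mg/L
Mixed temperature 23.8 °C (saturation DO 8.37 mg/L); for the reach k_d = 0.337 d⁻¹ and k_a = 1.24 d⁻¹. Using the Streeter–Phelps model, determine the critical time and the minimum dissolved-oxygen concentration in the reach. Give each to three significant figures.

Mixed DO = (2.09×6.62 + 0.323×2.85)/(2.09+0.323) = 14.76/2.413 = 6.115 mg/L.
Mixed L₀ = (2.09×1.59 + 0.323×171)/(2.413) = 58.56/2.413 = 24.27 mg/L.
Initial deficit D₀ = C_s − DO₀ = 8.37 − 6.115 = 2.255 mg/L.
t_c = (1/0.9030) ln[(1.24/0.337)(1 − 2.255×0.9030/(0.337×24.27))] = 1.107 × ln(2.763) = 1.126 d.
D_c = (0.337/1.24) × 24.27 × e^(−0.337×1.126) = 0.2718 × 24.27 × 0.6843 = 4.513 mg/L.
Minimum DO = 8.37 − 4.513 = 3.857 mg/L.

t_c ≈ 1.13 d; minimum DO ≈ 3.86 mg/L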